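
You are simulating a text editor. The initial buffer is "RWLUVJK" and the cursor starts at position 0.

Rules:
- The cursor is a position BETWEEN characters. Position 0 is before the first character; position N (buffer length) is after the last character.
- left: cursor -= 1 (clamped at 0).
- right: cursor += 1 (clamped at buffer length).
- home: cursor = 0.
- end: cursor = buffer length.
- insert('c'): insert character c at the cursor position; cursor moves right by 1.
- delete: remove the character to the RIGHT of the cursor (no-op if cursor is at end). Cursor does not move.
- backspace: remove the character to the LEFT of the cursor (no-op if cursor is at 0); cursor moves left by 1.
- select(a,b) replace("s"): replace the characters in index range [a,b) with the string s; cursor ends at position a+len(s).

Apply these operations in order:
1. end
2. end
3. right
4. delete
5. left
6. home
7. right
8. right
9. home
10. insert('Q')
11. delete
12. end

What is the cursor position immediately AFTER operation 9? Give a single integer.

After op 1 (end): buf='RWLUVJK' cursor=7
After op 2 (end): buf='RWLUVJK' cursor=7
After op 3 (right): buf='RWLUVJK' cursor=7
After op 4 (delete): buf='RWLUVJK' cursor=7
After op 5 (left): buf='RWLUVJK' cursor=6
After op 6 (home): buf='RWLUVJK' cursor=0
After op 7 (right): buf='RWLUVJK' cursor=1
After op 8 (right): buf='RWLUVJK' cursor=2
After op 9 (home): buf='RWLUVJK' cursor=0

Answer: 0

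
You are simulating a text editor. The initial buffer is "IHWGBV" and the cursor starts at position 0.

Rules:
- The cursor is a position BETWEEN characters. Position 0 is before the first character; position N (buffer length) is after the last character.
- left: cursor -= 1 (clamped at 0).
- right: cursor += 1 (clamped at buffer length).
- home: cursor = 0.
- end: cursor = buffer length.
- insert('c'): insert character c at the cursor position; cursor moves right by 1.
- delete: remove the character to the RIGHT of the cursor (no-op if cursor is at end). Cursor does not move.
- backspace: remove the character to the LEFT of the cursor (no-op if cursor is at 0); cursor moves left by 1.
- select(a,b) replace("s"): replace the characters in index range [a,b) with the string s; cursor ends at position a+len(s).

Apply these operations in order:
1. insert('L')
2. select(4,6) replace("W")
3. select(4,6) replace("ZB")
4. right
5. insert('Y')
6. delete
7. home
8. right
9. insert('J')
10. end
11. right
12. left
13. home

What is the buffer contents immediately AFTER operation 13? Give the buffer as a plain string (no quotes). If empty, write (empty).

After op 1 (insert('L')): buf='LIHWGBV' cursor=1
After op 2 (select(4,6) replace("W")): buf='LIHWWV' cursor=5
After op 3 (select(4,6) replace("ZB")): buf='LIHWZB' cursor=6
After op 4 (right): buf='LIHWZB' cursor=6
After op 5 (insert('Y')): buf='LIHWZBY' cursor=7
After op 6 (delete): buf='LIHWZBY' cursor=7
After op 7 (home): buf='LIHWZBY' cursor=0
After op 8 (right): buf='LIHWZBY' cursor=1
After op 9 (insert('J')): buf='LJIHWZBY' cursor=2
After op 10 (end): buf='LJIHWZBY' cursor=8
After op 11 (right): buf='LJIHWZBY' cursor=8
After op 12 (left): buf='LJIHWZBY' cursor=7
After op 13 (home): buf='LJIHWZBY' cursor=0

Answer: LJIHWZBY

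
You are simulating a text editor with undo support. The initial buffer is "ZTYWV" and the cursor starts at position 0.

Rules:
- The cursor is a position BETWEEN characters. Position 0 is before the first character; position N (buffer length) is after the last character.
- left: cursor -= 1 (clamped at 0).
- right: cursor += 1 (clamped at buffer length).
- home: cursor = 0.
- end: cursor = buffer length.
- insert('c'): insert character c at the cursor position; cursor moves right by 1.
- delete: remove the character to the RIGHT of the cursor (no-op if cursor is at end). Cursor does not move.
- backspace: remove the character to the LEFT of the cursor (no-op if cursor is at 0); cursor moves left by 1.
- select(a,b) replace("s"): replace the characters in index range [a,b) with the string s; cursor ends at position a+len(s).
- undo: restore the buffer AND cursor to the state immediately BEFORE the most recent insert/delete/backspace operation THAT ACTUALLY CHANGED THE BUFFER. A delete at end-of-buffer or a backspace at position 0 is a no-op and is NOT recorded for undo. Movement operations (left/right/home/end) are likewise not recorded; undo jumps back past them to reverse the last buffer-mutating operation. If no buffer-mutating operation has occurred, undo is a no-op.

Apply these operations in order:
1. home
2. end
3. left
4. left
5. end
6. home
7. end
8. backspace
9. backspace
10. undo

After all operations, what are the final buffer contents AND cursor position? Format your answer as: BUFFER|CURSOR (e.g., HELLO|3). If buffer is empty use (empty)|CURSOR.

After op 1 (home): buf='ZTYWV' cursor=0
After op 2 (end): buf='ZTYWV' cursor=5
After op 3 (left): buf='ZTYWV' cursor=4
After op 4 (left): buf='ZTYWV' cursor=3
After op 5 (end): buf='ZTYWV' cursor=5
After op 6 (home): buf='ZTYWV' cursor=0
After op 7 (end): buf='ZTYWV' cursor=5
After op 8 (backspace): buf='ZTYW' cursor=4
After op 9 (backspace): buf='ZTY' cursor=3
After op 10 (undo): buf='ZTYW' cursor=4

Answer: ZTYW|4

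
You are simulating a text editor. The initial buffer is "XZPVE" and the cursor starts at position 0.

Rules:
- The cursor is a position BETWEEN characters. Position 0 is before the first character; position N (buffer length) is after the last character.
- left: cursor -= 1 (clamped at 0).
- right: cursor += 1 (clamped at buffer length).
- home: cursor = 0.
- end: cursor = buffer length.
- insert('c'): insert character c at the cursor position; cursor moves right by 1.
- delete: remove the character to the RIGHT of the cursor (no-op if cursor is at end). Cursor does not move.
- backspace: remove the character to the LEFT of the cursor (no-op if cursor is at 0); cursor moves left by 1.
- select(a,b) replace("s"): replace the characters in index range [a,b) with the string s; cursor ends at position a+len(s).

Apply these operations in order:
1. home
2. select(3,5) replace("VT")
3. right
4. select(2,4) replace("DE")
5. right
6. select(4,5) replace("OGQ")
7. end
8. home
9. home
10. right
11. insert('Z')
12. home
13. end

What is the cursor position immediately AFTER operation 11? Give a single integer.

Answer: 2

Derivation:
After op 1 (home): buf='XZPVE' cursor=0
After op 2 (select(3,5) replace("VT")): buf='XZPVT' cursor=5
After op 3 (right): buf='XZPVT' cursor=5
After op 4 (select(2,4) replace("DE")): buf='XZDET' cursor=4
After op 5 (right): buf='XZDET' cursor=5
After op 6 (select(4,5) replace("OGQ")): buf='XZDEOGQ' cursor=7
After op 7 (end): buf='XZDEOGQ' cursor=7
After op 8 (home): buf='XZDEOGQ' cursor=0
After op 9 (home): buf='XZDEOGQ' cursor=0
After op 10 (right): buf='XZDEOGQ' cursor=1
After op 11 (insert('Z')): buf='XZZDEOGQ' cursor=2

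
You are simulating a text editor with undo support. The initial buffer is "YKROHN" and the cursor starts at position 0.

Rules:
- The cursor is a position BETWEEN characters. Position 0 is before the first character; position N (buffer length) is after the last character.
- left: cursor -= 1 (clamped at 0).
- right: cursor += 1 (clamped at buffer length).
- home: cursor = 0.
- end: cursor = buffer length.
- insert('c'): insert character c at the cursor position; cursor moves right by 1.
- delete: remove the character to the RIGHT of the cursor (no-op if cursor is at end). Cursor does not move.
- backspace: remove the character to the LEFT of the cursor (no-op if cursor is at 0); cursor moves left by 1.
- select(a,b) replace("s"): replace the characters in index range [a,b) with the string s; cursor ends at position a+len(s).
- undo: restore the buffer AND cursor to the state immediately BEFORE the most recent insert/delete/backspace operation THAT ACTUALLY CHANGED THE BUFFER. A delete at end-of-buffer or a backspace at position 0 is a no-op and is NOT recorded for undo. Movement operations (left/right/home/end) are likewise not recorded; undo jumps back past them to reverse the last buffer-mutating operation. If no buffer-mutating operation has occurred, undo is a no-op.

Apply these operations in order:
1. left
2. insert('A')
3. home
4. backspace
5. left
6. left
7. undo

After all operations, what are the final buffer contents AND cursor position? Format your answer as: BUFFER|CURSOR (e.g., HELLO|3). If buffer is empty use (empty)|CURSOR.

Answer: YKROHN|0

Derivation:
After op 1 (left): buf='YKROHN' cursor=0
After op 2 (insert('A')): buf='AYKROHN' cursor=1
After op 3 (home): buf='AYKROHN' cursor=0
After op 4 (backspace): buf='AYKROHN' cursor=0
After op 5 (left): buf='AYKROHN' cursor=0
After op 6 (left): buf='AYKROHN' cursor=0
After op 7 (undo): buf='YKROHN' cursor=0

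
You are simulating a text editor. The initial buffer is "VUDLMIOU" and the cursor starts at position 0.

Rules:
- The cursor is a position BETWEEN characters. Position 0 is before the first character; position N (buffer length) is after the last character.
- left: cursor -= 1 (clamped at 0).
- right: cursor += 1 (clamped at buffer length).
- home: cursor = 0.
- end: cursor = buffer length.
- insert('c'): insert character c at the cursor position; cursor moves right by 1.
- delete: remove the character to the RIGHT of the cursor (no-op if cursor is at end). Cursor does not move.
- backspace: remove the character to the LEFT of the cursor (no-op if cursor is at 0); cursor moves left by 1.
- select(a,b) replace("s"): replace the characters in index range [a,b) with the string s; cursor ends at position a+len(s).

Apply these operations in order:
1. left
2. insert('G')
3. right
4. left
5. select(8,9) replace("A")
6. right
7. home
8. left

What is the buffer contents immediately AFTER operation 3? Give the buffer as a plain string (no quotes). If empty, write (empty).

Answer: GVUDLMIOU

Derivation:
After op 1 (left): buf='VUDLMIOU' cursor=0
After op 2 (insert('G')): buf='GVUDLMIOU' cursor=1
After op 3 (right): buf='GVUDLMIOU' cursor=2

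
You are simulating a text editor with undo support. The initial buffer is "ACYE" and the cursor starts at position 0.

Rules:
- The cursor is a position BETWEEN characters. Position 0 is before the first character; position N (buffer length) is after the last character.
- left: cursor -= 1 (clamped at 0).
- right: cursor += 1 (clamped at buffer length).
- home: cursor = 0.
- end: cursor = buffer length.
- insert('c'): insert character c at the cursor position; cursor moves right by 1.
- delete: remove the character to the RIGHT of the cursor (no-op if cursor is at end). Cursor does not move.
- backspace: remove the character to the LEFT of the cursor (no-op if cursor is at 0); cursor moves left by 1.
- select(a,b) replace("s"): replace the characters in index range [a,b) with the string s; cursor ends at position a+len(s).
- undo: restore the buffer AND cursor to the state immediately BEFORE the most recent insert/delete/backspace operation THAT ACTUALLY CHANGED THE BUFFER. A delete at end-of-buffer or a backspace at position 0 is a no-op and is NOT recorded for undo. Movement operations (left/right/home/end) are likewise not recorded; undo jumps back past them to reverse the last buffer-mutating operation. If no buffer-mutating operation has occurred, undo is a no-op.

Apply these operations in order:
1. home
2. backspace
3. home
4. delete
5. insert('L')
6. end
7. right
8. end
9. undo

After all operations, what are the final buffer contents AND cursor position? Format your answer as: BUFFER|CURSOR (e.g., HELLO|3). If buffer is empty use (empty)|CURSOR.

After op 1 (home): buf='ACYE' cursor=0
After op 2 (backspace): buf='ACYE' cursor=0
After op 3 (home): buf='ACYE' cursor=0
After op 4 (delete): buf='CYE' cursor=0
After op 5 (insert('L')): buf='LCYE' cursor=1
After op 6 (end): buf='LCYE' cursor=4
After op 7 (right): buf='LCYE' cursor=4
After op 8 (end): buf='LCYE' cursor=4
After op 9 (undo): buf='CYE' cursor=0

Answer: CYE|0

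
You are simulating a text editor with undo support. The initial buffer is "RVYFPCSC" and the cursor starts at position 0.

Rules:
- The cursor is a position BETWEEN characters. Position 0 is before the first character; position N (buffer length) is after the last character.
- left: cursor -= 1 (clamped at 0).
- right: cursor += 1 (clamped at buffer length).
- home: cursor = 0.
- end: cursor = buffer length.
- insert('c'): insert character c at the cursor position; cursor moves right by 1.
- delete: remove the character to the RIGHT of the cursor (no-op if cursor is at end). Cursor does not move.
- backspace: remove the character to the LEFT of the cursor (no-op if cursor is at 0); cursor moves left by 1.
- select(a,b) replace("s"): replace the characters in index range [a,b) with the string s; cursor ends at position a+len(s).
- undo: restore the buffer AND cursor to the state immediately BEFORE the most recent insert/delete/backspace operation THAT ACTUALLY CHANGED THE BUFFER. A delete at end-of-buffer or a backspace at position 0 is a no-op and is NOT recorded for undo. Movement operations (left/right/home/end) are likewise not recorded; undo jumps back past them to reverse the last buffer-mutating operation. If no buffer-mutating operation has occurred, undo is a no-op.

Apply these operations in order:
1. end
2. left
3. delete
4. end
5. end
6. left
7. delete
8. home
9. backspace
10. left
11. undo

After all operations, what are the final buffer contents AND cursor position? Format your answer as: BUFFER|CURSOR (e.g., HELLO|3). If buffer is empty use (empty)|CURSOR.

After op 1 (end): buf='RVYFPCSC' cursor=8
After op 2 (left): buf='RVYFPCSC' cursor=7
After op 3 (delete): buf='RVYFPCS' cursor=7
After op 4 (end): buf='RVYFPCS' cursor=7
After op 5 (end): buf='RVYFPCS' cursor=7
After op 6 (left): buf='RVYFPCS' cursor=6
After op 7 (delete): buf='RVYFPC' cursor=6
After op 8 (home): buf='RVYFPC' cursor=0
After op 9 (backspace): buf='RVYFPC' cursor=0
After op 10 (left): buf='RVYFPC' cursor=0
After op 11 (undo): buf='RVYFPCS' cursor=6

Answer: RVYFPCS|6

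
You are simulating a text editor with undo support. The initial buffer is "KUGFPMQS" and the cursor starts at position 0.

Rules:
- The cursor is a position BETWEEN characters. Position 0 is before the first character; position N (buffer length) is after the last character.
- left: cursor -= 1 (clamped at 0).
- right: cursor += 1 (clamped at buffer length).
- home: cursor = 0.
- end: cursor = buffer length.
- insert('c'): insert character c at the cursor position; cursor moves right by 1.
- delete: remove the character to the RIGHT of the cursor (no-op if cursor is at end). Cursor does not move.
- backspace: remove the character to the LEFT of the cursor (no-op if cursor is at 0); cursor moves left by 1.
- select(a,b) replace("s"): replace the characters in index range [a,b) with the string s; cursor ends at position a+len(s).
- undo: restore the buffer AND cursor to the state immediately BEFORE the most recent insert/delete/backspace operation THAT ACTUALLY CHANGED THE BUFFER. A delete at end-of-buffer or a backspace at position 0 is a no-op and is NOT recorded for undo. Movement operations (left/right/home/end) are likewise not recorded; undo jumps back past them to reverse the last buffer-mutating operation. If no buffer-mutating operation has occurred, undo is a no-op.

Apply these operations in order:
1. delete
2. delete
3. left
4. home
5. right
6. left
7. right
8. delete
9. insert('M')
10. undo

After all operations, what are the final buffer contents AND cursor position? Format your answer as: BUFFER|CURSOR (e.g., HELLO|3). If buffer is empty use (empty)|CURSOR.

Answer: GPMQS|1

Derivation:
After op 1 (delete): buf='UGFPMQS' cursor=0
After op 2 (delete): buf='GFPMQS' cursor=0
After op 3 (left): buf='GFPMQS' cursor=0
After op 4 (home): buf='GFPMQS' cursor=0
After op 5 (right): buf='GFPMQS' cursor=1
After op 6 (left): buf='GFPMQS' cursor=0
After op 7 (right): buf='GFPMQS' cursor=1
After op 8 (delete): buf='GPMQS' cursor=1
After op 9 (insert('M')): buf='GMPMQS' cursor=2
After op 10 (undo): buf='GPMQS' cursor=1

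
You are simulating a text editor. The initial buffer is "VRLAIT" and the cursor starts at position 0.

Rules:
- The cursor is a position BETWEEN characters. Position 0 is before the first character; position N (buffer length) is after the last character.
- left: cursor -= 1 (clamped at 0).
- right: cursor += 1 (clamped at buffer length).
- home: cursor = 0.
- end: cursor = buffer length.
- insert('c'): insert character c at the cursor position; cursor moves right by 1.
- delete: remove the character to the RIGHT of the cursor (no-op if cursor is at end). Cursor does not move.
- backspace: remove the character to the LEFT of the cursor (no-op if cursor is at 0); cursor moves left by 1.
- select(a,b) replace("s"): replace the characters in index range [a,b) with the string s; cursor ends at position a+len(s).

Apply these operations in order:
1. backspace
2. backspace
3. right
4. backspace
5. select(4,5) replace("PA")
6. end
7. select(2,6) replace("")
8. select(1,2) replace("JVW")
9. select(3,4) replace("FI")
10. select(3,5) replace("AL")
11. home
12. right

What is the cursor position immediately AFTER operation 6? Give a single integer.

Answer: 6

Derivation:
After op 1 (backspace): buf='VRLAIT' cursor=0
After op 2 (backspace): buf='VRLAIT' cursor=0
After op 3 (right): buf='VRLAIT' cursor=1
After op 4 (backspace): buf='RLAIT' cursor=0
After op 5 (select(4,5) replace("PA")): buf='RLAIPA' cursor=6
After op 6 (end): buf='RLAIPA' cursor=6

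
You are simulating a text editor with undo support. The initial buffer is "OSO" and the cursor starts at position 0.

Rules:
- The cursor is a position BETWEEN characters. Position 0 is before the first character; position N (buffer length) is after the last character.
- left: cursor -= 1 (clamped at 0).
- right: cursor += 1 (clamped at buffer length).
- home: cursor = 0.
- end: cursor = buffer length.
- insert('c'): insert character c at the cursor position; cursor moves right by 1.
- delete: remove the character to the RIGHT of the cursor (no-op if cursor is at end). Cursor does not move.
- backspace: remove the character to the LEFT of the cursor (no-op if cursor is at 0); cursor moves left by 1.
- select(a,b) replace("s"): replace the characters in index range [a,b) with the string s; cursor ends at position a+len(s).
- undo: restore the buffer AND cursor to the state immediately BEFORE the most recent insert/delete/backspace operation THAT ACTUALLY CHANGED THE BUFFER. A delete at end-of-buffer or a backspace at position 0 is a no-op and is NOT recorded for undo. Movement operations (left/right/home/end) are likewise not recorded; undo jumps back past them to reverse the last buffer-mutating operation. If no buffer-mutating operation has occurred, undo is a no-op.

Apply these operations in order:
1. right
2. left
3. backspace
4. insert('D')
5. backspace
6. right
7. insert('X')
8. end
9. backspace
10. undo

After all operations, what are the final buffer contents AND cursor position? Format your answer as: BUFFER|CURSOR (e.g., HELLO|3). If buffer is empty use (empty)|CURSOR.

Answer: OXSO|4

Derivation:
After op 1 (right): buf='OSO' cursor=1
After op 2 (left): buf='OSO' cursor=0
After op 3 (backspace): buf='OSO' cursor=0
After op 4 (insert('D')): buf='DOSO' cursor=1
After op 5 (backspace): buf='OSO' cursor=0
After op 6 (right): buf='OSO' cursor=1
After op 7 (insert('X')): buf='OXSO' cursor=2
After op 8 (end): buf='OXSO' cursor=4
After op 9 (backspace): buf='OXS' cursor=3
After op 10 (undo): buf='OXSO' cursor=4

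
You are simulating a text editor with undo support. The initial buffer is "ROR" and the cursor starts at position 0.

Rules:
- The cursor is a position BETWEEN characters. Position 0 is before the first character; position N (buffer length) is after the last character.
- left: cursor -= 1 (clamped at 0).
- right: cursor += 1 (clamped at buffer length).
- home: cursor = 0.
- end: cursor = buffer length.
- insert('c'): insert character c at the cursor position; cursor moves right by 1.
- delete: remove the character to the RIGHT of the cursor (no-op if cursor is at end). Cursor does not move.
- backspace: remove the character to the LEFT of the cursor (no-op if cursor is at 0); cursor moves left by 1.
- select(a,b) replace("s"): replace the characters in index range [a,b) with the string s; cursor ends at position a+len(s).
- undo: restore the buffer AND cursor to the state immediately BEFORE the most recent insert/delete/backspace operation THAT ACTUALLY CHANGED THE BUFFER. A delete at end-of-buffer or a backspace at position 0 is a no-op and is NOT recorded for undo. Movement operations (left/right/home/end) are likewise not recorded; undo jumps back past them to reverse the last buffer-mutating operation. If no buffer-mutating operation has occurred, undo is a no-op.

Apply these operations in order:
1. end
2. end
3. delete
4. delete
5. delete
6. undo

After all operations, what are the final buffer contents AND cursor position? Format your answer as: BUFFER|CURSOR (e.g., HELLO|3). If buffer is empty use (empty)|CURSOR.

Answer: ROR|3

Derivation:
After op 1 (end): buf='ROR' cursor=3
After op 2 (end): buf='ROR' cursor=3
After op 3 (delete): buf='ROR' cursor=3
After op 4 (delete): buf='ROR' cursor=3
After op 5 (delete): buf='ROR' cursor=3
After op 6 (undo): buf='ROR' cursor=3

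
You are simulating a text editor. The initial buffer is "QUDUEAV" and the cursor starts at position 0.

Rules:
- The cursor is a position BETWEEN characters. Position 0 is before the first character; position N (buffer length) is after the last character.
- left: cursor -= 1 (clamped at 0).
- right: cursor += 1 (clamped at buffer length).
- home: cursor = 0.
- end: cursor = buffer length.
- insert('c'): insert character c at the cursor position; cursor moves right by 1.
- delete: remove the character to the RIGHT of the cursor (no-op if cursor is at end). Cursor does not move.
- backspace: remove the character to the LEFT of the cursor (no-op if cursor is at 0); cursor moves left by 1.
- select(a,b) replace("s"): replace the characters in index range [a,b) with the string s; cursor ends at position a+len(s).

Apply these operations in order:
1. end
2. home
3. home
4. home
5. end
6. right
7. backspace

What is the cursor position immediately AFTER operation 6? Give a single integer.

After op 1 (end): buf='QUDUEAV' cursor=7
After op 2 (home): buf='QUDUEAV' cursor=0
After op 3 (home): buf='QUDUEAV' cursor=0
After op 4 (home): buf='QUDUEAV' cursor=0
After op 5 (end): buf='QUDUEAV' cursor=7
After op 6 (right): buf='QUDUEAV' cursor=7

Answer: 7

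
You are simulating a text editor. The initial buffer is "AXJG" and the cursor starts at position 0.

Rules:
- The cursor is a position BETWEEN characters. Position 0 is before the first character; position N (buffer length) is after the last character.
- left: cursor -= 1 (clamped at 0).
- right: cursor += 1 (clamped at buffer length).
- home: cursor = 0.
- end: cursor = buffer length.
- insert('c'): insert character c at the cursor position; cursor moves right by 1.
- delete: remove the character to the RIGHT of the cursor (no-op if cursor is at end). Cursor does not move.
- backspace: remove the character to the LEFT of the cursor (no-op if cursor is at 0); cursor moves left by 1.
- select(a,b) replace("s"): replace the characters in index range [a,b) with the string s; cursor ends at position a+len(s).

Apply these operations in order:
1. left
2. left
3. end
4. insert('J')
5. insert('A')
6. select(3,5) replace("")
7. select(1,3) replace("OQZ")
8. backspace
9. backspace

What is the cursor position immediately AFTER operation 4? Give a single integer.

Answer: 5

Derivation:
After op 1 (left): buf='AXJG' cursor=0
After op 2 (left): buf='AXJG' cursor=0
After op 3 (end): buf='AXJG' cursor=4
After op 4 (insert('J')): buf='AXJGJ' cursor=5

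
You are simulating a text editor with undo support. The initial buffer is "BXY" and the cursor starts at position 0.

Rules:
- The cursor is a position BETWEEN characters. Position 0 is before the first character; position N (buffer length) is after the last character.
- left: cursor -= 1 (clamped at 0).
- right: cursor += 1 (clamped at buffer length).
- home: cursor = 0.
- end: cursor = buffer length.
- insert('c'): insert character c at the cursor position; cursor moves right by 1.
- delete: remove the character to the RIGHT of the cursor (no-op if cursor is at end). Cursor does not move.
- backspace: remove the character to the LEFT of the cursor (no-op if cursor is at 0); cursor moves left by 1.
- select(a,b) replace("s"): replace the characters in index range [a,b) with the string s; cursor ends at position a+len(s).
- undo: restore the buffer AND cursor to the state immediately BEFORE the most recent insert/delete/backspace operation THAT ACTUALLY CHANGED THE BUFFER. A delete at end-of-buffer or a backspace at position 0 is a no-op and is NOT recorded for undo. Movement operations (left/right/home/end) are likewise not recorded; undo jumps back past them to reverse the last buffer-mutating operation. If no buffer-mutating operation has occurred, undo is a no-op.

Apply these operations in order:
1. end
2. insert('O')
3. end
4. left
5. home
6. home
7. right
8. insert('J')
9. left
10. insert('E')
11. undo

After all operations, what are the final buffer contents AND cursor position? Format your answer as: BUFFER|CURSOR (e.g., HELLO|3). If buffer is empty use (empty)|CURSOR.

Answer: BJXYO|1

Derivation:
After op 1 (end): buf='BXY' cursor=3
After op 2 (insert('O')): buf='BXYO' cursor=4
After op 3 (end): buf='BXYO' cursor=4
After op 4 (left): buf='BXYO' cursor=3
After op 5 (home): buf='BXYO' cursor=0
After op 6 (home): buf='BXYO' cursor=0
After op 7 (right): buf='BXYO' cursor=1
After op 8 (insert('J')): buf='BJXYO' cursor=2
After op 9 (left): buf='BJXYO' cursor=1
After op 10 (insert('E')): buf='BEJXYO' cursor=2
After op 11 (undo): buf='BJXYO' cursor=1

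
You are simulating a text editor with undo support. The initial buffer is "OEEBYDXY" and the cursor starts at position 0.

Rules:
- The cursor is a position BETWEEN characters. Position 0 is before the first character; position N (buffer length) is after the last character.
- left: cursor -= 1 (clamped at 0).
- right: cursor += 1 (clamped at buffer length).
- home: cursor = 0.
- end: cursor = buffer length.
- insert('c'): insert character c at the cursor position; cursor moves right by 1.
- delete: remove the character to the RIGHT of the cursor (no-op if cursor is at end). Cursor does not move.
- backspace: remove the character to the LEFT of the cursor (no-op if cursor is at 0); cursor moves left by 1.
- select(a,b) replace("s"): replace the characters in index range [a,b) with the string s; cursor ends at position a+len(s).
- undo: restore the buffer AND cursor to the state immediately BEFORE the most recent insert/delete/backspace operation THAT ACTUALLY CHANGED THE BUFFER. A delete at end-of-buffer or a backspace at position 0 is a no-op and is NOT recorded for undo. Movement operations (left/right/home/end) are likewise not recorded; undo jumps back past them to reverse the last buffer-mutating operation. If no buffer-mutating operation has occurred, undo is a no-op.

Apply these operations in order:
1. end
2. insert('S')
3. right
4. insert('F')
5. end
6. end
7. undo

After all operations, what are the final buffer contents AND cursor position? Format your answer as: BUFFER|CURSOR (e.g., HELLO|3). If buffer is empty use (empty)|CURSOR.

Answer: OEEBYDXYS|9

Derivation:
After op 1 (end): buf='OEEBYDXY' cursor=8
After op 2 (insert('S')): buf='OEEBYDXYS' cursor=9
After op 3 (right): buf='OEEBYDXYS' cursor=9
After op 4 (insert('F')): buf='OEEBYDXYSF' cursor=10
After op 5 (end): buf='OEEBYDXYSF' cursor=10
After op 6 (end): buf='OEEBYDXYSF' cursor=10
After op 7 (undo): buf='OEEBYDXYS' cursor=9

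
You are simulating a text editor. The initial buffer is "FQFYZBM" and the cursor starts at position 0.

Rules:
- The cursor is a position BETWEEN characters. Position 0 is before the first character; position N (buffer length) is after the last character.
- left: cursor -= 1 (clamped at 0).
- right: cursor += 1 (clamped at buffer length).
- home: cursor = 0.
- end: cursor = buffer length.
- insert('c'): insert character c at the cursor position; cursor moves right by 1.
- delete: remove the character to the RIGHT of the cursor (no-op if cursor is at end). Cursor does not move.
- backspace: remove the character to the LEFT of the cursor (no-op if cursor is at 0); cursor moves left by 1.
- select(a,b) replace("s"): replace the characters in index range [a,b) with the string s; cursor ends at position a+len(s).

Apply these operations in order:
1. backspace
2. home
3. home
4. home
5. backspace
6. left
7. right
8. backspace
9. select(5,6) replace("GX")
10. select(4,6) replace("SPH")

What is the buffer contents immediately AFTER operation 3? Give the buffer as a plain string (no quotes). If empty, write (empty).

After op 1 (backspace): buf='FQFYZBM' cursor=0
After op 2 (home): buf='FQFYZBM' cursor=0
After op 3 (home): buf='FQFYZBM' cursor=0

Answer: FQFYZBM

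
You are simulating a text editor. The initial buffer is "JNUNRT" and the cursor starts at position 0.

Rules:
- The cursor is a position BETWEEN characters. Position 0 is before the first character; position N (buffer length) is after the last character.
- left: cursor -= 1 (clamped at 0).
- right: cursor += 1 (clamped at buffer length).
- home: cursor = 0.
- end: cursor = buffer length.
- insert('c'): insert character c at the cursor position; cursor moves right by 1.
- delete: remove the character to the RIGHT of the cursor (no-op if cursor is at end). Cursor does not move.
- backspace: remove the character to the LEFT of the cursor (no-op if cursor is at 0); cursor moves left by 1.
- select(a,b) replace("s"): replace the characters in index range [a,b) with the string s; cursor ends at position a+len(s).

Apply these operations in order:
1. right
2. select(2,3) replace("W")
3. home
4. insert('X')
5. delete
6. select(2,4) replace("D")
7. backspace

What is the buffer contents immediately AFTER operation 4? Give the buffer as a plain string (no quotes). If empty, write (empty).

Answer: XJNWNRT

Derivation:
After op 1 (right): buf='JNUNRT' cursor=1
After op 2 (select(2,3) replace("W")): buf='JNWNRT' cursor=3
After op 3 (home): buf='JNWNRT' cursor=0
After op 4 (insert('X')): buf='XJNWNRT' cursor=1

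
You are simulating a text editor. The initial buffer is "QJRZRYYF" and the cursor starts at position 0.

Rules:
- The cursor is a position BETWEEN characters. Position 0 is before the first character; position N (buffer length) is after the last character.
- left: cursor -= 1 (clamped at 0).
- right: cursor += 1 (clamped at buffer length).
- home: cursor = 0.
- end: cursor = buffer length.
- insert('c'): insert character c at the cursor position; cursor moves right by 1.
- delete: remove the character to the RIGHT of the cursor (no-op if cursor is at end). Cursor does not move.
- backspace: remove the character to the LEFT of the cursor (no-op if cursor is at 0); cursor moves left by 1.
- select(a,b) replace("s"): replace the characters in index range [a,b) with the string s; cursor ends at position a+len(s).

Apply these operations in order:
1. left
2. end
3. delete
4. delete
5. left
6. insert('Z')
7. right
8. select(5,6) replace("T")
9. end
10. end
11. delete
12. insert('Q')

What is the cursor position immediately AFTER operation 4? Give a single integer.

Answer: 8

Derivation:
After op 1 (left): buf='QJRZRYYF' cursor=0
After op 2 (end): buf='QJRZRYYF' cursor=8
After op 3 (delete): buf='QJRZRYYF' cursor=8
After op 4 (delete): buf='QJRZRYYF' cursor=8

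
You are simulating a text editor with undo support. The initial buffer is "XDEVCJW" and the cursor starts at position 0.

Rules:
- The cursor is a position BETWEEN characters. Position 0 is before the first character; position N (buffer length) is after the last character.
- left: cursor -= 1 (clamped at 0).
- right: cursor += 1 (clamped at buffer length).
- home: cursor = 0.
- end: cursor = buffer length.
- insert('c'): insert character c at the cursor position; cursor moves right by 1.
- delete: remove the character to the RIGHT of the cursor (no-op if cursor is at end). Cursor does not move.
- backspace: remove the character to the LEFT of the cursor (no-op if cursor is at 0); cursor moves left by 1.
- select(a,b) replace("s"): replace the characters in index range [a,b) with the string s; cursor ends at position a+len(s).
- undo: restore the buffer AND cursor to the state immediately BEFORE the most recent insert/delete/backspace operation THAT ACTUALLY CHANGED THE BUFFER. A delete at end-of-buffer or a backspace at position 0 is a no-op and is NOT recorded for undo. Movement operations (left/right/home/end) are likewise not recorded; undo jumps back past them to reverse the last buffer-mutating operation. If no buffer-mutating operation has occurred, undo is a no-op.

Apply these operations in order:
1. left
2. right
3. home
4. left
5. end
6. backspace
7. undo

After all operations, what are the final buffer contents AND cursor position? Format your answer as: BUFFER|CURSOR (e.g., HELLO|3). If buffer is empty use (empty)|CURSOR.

After op 1 (left): buf='XDEVCJW' cursor=0
After op 2 (right): buf='XDEVCJW' cursor=1
After op 3 (home): buf='XDEVCJW' cursor=0
After op 4 (left): buf='XDEVCJW' cursor=0
After op 5 (end): buf='XDEVCJW' cursor=7
After op 6 (backspace): buf='XDEVCJ' cursor=6
After op 7 (undo): buf='XDEVCJW' cursor=7

Answer: XDEVCJW|7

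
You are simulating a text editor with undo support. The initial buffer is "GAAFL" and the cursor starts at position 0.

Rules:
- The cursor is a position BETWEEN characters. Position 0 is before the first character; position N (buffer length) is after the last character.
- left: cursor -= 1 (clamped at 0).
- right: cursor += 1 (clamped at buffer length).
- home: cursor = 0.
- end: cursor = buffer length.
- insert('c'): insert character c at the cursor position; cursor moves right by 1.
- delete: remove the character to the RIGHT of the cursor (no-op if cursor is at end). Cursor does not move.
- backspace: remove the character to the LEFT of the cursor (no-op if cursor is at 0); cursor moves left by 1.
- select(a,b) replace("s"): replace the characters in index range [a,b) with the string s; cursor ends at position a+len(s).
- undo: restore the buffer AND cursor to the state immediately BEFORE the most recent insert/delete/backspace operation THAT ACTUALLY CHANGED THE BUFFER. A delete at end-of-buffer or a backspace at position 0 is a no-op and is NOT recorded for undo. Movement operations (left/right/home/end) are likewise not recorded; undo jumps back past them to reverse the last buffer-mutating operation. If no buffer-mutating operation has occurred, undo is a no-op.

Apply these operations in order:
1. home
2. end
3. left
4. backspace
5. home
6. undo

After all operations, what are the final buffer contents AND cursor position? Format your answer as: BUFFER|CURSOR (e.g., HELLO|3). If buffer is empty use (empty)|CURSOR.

Answer: GAAFL|4

Derivation:
After op 1 (home): buf='GAAFL' cursor=0
After op 2 (end): buf='GAAFL' cursor=5
After op 3 (left): buf='GAAFL' cursor=4
After op 4 (backspace): buf='GAAL' cursor=3
After op 5 (home): buf='GAAL' cursor=0
After op 6 (undo): buf='GAAFL' cursor=4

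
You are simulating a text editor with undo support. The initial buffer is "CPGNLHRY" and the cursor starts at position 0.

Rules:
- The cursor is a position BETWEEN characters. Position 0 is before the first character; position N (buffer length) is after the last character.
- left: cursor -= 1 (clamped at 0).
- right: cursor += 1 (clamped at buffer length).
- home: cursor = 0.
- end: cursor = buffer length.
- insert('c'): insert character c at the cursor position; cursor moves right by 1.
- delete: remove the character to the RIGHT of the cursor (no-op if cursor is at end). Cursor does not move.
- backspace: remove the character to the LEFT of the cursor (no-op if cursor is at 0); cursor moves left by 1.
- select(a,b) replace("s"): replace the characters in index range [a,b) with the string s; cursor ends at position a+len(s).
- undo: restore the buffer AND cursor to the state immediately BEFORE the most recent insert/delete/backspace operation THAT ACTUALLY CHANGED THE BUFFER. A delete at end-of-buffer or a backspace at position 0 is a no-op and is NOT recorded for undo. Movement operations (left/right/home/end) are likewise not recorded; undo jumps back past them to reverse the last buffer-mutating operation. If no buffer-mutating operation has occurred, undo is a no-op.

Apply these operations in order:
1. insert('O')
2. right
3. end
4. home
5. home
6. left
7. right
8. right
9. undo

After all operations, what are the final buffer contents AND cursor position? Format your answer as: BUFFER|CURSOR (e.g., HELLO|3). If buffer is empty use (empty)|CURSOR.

After op 1 (insert('O')): buf='OCPGNLHRY' cursor=1
After op 2 (right): buf='OCPGNLHRY' cursor=2
After op 3 (end): buf='OCPGNLHRY' cursor=9
After op 4 (home): buf='OCPGNLHRY' cursor=0
After op 5 (home): buf='OCPGNLHRY' cursor=0
After op 6 (left): buf='OCPGNLHRY' cursor=0
After op 7 (right): buf='OCPGNLHRY' cursor=1
After op 8 (right): buf='OCPGNLHRY' cursor=2
After op 9 (undo): buf='CPGNLHRY' cursor=0

Answer: CPGNLHRY|0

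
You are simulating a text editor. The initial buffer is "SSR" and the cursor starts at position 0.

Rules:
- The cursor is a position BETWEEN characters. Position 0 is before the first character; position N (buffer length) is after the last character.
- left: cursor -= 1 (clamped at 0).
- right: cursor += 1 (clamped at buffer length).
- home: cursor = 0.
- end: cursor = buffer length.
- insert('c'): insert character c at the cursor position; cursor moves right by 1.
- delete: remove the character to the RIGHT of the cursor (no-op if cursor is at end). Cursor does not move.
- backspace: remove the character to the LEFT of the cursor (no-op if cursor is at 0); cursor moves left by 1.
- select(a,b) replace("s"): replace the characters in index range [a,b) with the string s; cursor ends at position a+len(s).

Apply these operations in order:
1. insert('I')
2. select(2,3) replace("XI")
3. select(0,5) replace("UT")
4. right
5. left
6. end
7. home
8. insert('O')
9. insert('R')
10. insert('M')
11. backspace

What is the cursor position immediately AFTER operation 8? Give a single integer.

After op 1 (insert('I')): buf='ISSR' cursor=1
After op 2 (select(2,3) replace("XI")): buf='ISXIR' cursor=4
After op 3 (select(0,5) replace("UT")): buf='UT' cursor=2
After op 4 (right): buf='UT' cursor=2
After op 5 (left): buf='UT' cursor=1
After op 6 (end): buf='UT' cursor=2
After op 7 (home): buf='UT' cursor=0
After op 8 (insert('O')): buf='OUT' cursor=1

Answer: 1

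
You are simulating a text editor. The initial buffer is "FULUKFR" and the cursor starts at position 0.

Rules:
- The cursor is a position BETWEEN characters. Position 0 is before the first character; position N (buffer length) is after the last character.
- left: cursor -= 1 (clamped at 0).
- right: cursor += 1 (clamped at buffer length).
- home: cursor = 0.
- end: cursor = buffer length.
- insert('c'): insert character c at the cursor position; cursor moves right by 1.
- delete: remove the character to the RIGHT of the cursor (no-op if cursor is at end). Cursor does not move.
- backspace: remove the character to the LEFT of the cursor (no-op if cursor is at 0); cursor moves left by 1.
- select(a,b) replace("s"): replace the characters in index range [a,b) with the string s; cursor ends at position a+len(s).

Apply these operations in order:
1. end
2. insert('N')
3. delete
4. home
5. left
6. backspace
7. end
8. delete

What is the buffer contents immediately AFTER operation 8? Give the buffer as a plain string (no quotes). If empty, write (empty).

After op 1 (end): buf='FULUKFR' cursor=7
After op 2 (insert('N')): buf='FULUKFRN' cursor=8
After op 3 (delete): buf='FULUKFRN' cursor=8
After op 4 (home): buf='FULUKFRN' cursor=0
After op 5 (left): buf='FULUKFRN' cursor=0
After op 6 (backspace): buf='FULUKFRN' cursor=0
After op 7 (end): buf='FULUKFRN' cursor=8
After op 8 (delete): buf='FULUKFRN' cursor=8

Answer: FULUKFRN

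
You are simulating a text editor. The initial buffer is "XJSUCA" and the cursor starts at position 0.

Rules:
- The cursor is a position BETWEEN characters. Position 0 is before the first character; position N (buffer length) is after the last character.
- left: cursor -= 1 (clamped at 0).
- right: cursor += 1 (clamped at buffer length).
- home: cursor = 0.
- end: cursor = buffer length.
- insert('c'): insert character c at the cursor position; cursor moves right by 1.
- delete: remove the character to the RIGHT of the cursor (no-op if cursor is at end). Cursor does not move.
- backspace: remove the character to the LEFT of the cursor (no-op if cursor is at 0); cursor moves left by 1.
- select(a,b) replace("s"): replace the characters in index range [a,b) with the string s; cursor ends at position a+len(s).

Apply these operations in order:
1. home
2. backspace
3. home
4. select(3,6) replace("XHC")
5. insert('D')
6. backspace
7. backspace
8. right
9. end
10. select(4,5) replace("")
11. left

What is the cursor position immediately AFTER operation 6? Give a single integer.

Answer: 6

Derivation:
After op 1 (home): buf='XJSUCA' cursor=0
After op 2 (backspace): buf='XJSUCA' cursor=0
After op 3 (home): buf='XJSUCA' cursor=0
After op 4 (select(3,6) replace("XHC")): buf='XJSXHC' cursor=6
After op 5 (insert('D')): buf='XJSXHCD' cursor=7
After op 6 (backspace): buf='XJSXHC' cursor=6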